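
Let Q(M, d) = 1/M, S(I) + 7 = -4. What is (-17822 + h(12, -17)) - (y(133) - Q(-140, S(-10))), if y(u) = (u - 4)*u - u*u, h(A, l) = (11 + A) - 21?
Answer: -2420321/140 ≈ -17288.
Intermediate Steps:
h(A, l) = -10 + A
S(I) = -11 (S(I) = -7 - 4 = -11)
y(u) = -u**2 + u*(-4 + u) (y(u) = (-4 + u)*u - u**2 = u*(-4 + u) - u**2 = -u**2 + u*(-4 + u))
(-17822 + h(12, -17)) - (y(133) - Q(-140, S(-10))) = (-17822 + (-10 + 12)) - (-4*133 - 1/(-140)) = (-17822 + 2) - (-532 - 1*(-1/140)) = -17820 - (-532 + 1/140) = -17820 - 1*(-74479/140) = -17820 + 74479/140 = -2420321/140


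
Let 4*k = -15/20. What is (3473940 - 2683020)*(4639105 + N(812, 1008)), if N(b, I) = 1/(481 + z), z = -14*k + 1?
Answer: 14225336918755560/3877 ≈ 3.6692e+12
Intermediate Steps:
k = -3/16 (k = (-15/20)/4 = (-15*1/20)/4 = (¼)*(-¾) = -3/16 ≈ -0.18750)
z = 29/8 (z = -14*(-3/16) + 1 = 21/8 + 1 = 29/8 ≈ 3.6250)
N(b, I) = 8/3877 (N(b, I) = 1/(481 + 29/8) = 1/(3877/8) = 8/3877)
(3473940 - 2683020)*(4639105 + N(812, 1008)) = (3473940 - 2683020)*(4639105 + 8/3877) = 790920*(17985810093/3877) = 14225336918755560/3877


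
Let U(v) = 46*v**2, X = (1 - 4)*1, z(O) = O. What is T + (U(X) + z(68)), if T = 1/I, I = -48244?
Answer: 23253607/48244 ≈ 482.00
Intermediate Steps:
T = -1/48244 (T = 1/(-48244) = -1/48244 ≈ -2.0728e-5)
X = -3 (X = -3*1 = -3)
T + (U(X) + z(68)) = -1/48244 + (46*(-3)**2 + 68) = -1/48244 + (46*9 + 68) = -1/48244 + (414 + 68) = -1/48244 + 482 = 23253607/48244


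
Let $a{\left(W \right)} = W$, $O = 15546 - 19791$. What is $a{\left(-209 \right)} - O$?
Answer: $4036$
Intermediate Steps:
$O = -4245$ ($O = 15546 - 19791 = -4245$)
$a{\left(-209 \right)} - O = -209 - -4245 = -209 + 4245 = 4036$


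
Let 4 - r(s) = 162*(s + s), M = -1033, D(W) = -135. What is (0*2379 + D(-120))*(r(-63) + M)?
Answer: -2616705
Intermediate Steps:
r(s) = 4 - 324*s (r(s) = 4 - 162*(s + s) = 4 - 162*2*s = 4 - 324*s)
(0*2379 + D(-120))*(r(-63) + M) = (0*2379 - 135)*((4 - 324*(-63)) - 1033) = (0 - 135)*((4 + 20412) - 1033) = -135*(20416 - 1033) = -135*19383 = -2616705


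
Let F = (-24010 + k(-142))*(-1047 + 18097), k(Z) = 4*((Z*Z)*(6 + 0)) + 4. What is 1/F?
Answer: 1/7841806500 ≈ 1.2752e-10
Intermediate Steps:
k(Z) = 4 + 24*Z² (k(Z) = 4*(Z²*6) + 4 = 4*(6*Z²) + 4 = 24*Z² + 4 = 4 + 24*Z²)
F = 7841806500 (F = (-24010 + (4 + 24*(-142)²))*(-1047 + 18097) = (-24010 + (4 + 24*20164))*17050 = (-24010 + (4 + 483936))*17050 = (-24010 + 483940)*17050 = 459930*17050 = 7841806500)
1/F = 1/7841806500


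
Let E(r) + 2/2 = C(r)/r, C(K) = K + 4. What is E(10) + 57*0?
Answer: ⅖ ≈ 0.40000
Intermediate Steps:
C(K) = 4 + K
E(r) = -1 + (4 + r)/r
E(10) + 57*0 = 4/10 + 57*0 = 4*(⅒) + 0 = ⅖ + 0 = ⅖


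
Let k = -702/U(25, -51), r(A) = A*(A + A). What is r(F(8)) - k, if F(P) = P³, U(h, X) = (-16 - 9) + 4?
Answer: 3669782/7 ≈ 5.2425e+5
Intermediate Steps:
U(h, X) = -21 (U(h, X) = -25 + 4 = -21)
r(A) = 2*A² (r(A) = A*(2*A) = 2*A²)
k = 234/7 (k = -702/(-21) = -702*(-1/21) = 234/7 ≈ 33.429)
r(F(8)) - k = 2*(8³)² - 1*234/7 = 2*512² - 234/7 = 2*262144 - 234/7 = 524288 - 234/7 = 3669782/7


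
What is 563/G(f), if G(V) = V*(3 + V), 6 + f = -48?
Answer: 563/2754 ≈ 0.20443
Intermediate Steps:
f = -54 (f = -6 - 48 = -54)
563/G(f) = 563/((-54*(3 - 54))) = 563/((-54*(-51))) = 563/2754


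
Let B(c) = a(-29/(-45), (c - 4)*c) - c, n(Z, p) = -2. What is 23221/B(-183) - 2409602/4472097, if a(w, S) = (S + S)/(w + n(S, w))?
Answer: -25007379139/24997531531 ≈ -1.0004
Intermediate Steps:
a(w, S) = 2*S/(-2 + w) (a(w, S) = (S + S)/(w - 2) = (2*S)/(-2 + w) = 2*S/(-2 + w))
B(c) = -c - 90*c*(-4 + c)/61 (B(c) = 2*((c - 4)*c)/(-2 - 29/(-45)) - c = 2*((-4 + c)*c)/(-2 - 29*(-1/45)) - c = 2*(c*(-4 + c))/(-2 + 29/45) - c = 2*(c*(-4 + c))/(-61/45) - c = 2*(c*(-4 + c))*(-45/61) - c = -90*c*(-4 + c)/61 - c = -c - 90*c*(-4 + c)/61)
23221/B(-183) - 2409602/4472097 = 23221/(((1/61)*(-183)*(299 - 90*(-183)))) - 2409602/4472097 = 23221/(((1/61)*(-183)*(299 + 16470))) - 2409602*1/4472097 = 23221/(((1/61)*(-183)*16769)) - 2409602/4472097 = 23221/(-50307) - 2409602/4472097 = 23221*(-1/50307) - 2409602/4472097 = -23221/50307 - 2409602/4472097 = -25007379139/24997531531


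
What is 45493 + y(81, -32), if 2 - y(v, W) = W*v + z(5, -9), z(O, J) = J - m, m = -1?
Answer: 48095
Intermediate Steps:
z(O, J) = 1 + J (z(O, J) = J - 1*(-1) = J + 1 = 1 + J)
y(v, W) = 10 - W*v (y(v, W) = 2 - (W*v + (1 - 9)) = 2 - (W*v - 8) = 2 - (-8 + W*v) = 2 + (8 - W*v) = 10 - W*v)
45493 + y(81, -32) = 45493 + (10 - 1*(-32)*81) = 45493 + (10 + 2592) = 45493 + 2602 = 48095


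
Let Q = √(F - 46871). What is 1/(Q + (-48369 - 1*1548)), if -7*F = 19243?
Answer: -16639/830585503 - 2*I*√12405/2491756509 ≈ -2.0033e-5 - 8.9397e-8*I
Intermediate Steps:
F = -2749 (F = -⅐*19243 = -2749)
Q = 2*I*√12405 (Q = √(-2749 - 46871) = √(-49620) = 2*I*√12405 ≈ 222.76*I)
1/(Q + (-48369 - 1*1548)) = 1/(2*I*√12405 + (-48369 - 1*1548)) = 1/(2*I*√12405 + (-48369 - 1548)) = 1/(2*I*√12405 - 49917) = 1/(-49917 + 2*I*√12405)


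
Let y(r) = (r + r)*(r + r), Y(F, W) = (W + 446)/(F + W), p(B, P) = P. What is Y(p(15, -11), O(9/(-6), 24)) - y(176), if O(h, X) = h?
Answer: -3098489/25 ≈ -1.2394e+5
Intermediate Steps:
Y(F, W) = (446 + W)/(F + W)
y(r) = 4*r**2 (y(r) = (2*r)*(2*r) = 4*r**2)
Y(p(15, -11), O(9/(-6), 24)) - y(176) = (446 + 9/(-6))/(-11 + 9/(-6)) - 4*176**2 = (446 + 9*(-1/6))/(-11 + 9*(-1/6)) - 4*30976 = (446 - 3/2)/(-11 - 3/2) - 1*123904 = (889/2)/(-25/2) - 123904 = -2/25*889/2 - 123904 = -889/25 - 123904 = -3098489/25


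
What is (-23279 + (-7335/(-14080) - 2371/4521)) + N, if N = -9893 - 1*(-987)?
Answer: -37250150599/1157376 ≈ -32185.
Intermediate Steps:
N = -8906 (N = -9893 + 987 = -8906)
(-23279 + (-7335/(-14080) - 2371/4521)) + N = (-23279 + (-7335/(-14080) - 2371/4521)) - 8906 = (-23279 + (-7335*(-1/14080) - 2371*1/4521)) - 8906 = (-23279 + (1467/2816 - 2371/4521)) - 8906 = (-23279 - 4039/1157376) - 8906 = -26942559943/1157376 - 8906 = -37250150599/1157376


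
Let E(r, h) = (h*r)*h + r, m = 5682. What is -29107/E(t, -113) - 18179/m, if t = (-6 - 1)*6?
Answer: -1597456481/507913980 ≈ -3.1451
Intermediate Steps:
t = -42 (t = -7*6 = -42)
E(r, h) = r + r*h² (E(r, h) = r*h² + r = r + r*h²)
-29107/E(t, -113) - 18179/m = -29107*(-1/(42*(1 + (-113)²))) - 18179/5682 = -29107*(-1/(42*(1 + 12769))) - 18179*1/5682 = -29107/((-42*12770)) - 18179/5682 = -29107/(-536340) - 18179/5682 = -29107*(-1/536340) - 18179/5682 = 29107/536340 - 18179/5682 = -1597456481/507913980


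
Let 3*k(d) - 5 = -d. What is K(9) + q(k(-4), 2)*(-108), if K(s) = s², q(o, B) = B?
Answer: -135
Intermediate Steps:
k(d) = 5/3 - d/3 (k(d) = 5/3 + (-d)/3 = 5/3 - d/3)
K(9) + q(k(-4), 2)*(-108) = 9² + 2*(-108) = 81 - 216 = -135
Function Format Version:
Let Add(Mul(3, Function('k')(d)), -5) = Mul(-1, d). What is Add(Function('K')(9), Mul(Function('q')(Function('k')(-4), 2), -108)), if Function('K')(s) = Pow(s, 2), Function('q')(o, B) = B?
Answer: -135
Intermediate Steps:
Function('k')(d) = Add(Rational(5, 3), Mul(Rational(-1, 3), d)) (Function('k')(d) = Add(Rational(5, 3), Mul(Rational(1, 3), Mul(-1, d))) = Add(Rational(5, 3), Mul(Rational(-1, 3), d)))
Add(Function('K')(9), Mul(Function('q')(Function('k')(-4), 2), -108)) = Add(Pow(9, 2), Mul(2, -108)) = Add(81, -216) = -135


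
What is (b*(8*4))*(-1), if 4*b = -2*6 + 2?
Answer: 80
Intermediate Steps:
b = -5/2 (b = (-2*6 + 2)/4 = (-12 + 2)/4 = (¼)*(-10) = -5/2 ≈ -2.5000)
(b*(8*4))*(-1) = -20*4*(-1) = -5/2*32*(-1) = -80*(-1) = 80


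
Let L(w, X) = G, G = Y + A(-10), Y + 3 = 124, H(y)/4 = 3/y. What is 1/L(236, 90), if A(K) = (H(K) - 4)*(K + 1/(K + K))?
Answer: 50/8663 ≈ 0.0057717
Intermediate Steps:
H(y) = 12/y (H(y) = 4*(3/y) = 12/y)
Y = 121 (Y = -3 + 124 = 121)
A(K) = (-4 + 12/K)*(K + 1/(2*K)) (A(K) = (12/K - 4)*(K + 1/(K + K)) = (-4 + 12/K)*(K + 1/(2*K)))
G = 8663/50 (G = 121 + (12 - 4*(-10) - 2/(-10) + 6/(-10)²) = 121 + (12 + 40 - 2*(-⅒) + 6*(1/100)) = 121 + (12 + 40 + ⅕ + 3/50) = 121 + 2613/50 = 8663/50 ≈ 173.26)
L(w, X) = 8663/50
1/L(236, 90) = 1/(8663/50) = 50/8663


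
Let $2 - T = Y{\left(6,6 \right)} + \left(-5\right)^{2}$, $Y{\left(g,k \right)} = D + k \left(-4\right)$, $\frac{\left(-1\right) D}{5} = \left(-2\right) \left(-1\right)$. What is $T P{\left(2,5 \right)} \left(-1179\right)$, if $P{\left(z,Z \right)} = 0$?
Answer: $0$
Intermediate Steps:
$D = -10$ ($D = - 5 \left(\left(-2\right) \left(-1\right)\right) = \left(-5\right) 2 = -10$)
$Y{\left(g,k \right)} = -10 - 4 k$ ($Y{\left(g,k \right)} = -10 + k \left(-4\right) = -10 - 4 k$)
$T = 11$ ($T = 2 - \left(\left(-10 - 24\right) + \left(-5\right)^{2}\right) = 2 - \left(\left(-10 - 24\right) + 25\right) = 2 - \left(-34 + 25\right) = 2 - -9 = 2 + 9 = 11$)
$T P{\left(2,5 \right)} \left(-1179\right) = 11 \cdot 0 \left(-1179\right) = 0 \left(-1179\right) = 0$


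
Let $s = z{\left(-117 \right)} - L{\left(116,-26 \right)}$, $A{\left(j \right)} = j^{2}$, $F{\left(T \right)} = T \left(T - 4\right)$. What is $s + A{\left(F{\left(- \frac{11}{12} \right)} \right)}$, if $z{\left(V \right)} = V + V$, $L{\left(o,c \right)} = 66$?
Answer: $- \frac{5799599}{20736} \approx -279.69$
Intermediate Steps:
$F{\left(T \right)} = T \left(-4 + T\right)$
$z{\left(V \right)} = 2 V$
$s = -300$ ($s = 2 \left(-117\right) - 66 = -234 - 66 = -300$)
$s + A{\left(F{\left(- \frac{11}{12} \right)} \right)} = -300 + \left(- \frac{11}{12} \left(-4 - \frac{11}{12}\right)\right)^{2} = -300 + \left(\left(-11\right) \frac{1}{12} \left(-4 - \frac{11}{12}\right)\right)^{2} = -300 + \left(- \frac{11 \left(-4 - \frac{11}{12}\right)}{12}\right)^{2} = -300 + \left(\left(- \frac{11}{12}\right) \left(- \frac{59}{12}\right)\right)^{2} = -300 + \left(\frac{649}{144}\right)^{2} = -300 + \frac{421201}{20736} = - \frac{5799599}{20736}$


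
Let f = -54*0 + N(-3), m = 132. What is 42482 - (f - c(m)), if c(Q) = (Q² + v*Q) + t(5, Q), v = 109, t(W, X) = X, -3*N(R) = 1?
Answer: 223279/3 ≈ 74426.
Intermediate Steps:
N(R) = -⅓ (N(R) = -⅓*1 = -⅓)
c(Q) = Q² + 110*Q (c(Q) = (Q² + 109*Q) + Q = Q² + 110*Q)
f = -⅓ (f = -54*0 - ⅓ = 0 - ⅓ = -⅓ ≈ -0.33333)
42482 - (f - c(m)) = 42482 - (-⅓ - 132*(110 + 132)) = 42482 - (-⅓ - 132*242) = 42482 - (-⅓ - 1*31944) = 42482 - (-⅓ - 31944) = 42482 - 1*(-95833/3) = 42482 + 95833/3 = 223279/3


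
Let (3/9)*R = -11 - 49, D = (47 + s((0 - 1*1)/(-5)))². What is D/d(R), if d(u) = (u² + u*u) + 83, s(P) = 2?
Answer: 343/9269 ≈ 0.037005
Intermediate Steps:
D = 2401 (D = (47 + 2)² = 49² = 2401)
R = -180 (R = 3*(-11 - 49) = 3*(-60) = -180)
d(u) = 83 + 2*u² (d(u) = (u² + u²) + 83 = 2*u² + 83 = 83 + 2*u²)
D/d(R) = 2401/(83 + 2*(-180)²) = 2401/(83 + 2*32400) = 2401/(83 + 64800) = 2401/64883 = 2401*(1/64883) = 343/9269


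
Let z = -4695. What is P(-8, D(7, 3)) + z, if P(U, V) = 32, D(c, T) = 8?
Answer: -4663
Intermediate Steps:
P(-8, D(7, 3)) + z = 32 - 4695 = -4663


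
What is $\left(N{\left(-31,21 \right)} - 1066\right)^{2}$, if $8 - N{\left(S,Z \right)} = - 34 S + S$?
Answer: $4330561$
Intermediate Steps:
$N{\left(S,Z \right)} = 8 + 33 S$ ($N{\left(S,Z \right)} = 8 - \left(- 34 S + S\right) = 8 - - 33 S = 8 + 33 S$)
$\left(N{\left(-31,21 \right)} - 1066\right)^{2} = \left(\left(8 + 33 \left(-31\right)\right) - 1066\right)^{2} = \left(\left(8 - 1023\right) - 1066\right)^{2} = \left(-1015 - 1066\right)^{2} = \left(-2081\right)^{2} = 4330561$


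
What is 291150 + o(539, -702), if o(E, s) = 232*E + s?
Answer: 415496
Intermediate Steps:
o(E, s) = s + 232*E
291150 + o(539, -702) = 291150 + (-702 + 232*539) = 291150 + (-702 + 125048) = 291150 + 124346 = 415496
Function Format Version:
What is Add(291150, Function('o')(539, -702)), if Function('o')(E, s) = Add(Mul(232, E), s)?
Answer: 415496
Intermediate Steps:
Function('o')(E, s) = Add(s, Mul(232, E))
Add(291150, Function('o')(539, -702)) = Add(291150, Add(-702, Mul(232, 539))) = Add(291150, Add(-702, 125048)) = Add(291150, 124346) = 415496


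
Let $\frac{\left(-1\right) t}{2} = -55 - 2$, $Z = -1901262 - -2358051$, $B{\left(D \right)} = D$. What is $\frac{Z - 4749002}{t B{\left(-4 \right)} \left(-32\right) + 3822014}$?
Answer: $- \frac{4292213}{3836606} \approx -1.1188$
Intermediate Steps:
$Z = 456789$ ($Z = -1901262 + 2358051 = 456789$)
$t = 114$ ($t = - 2 \left(-55 - 2\right) = \left(-2\right) \left(-57\right) = 114$)
$\frac{Z - 4749002}{t B{\left(-4 \right)} \left(-32\right) + 3822014} = \frac{456789 - 4749002}{114 \left(-4\right) \left(-32\right) + 3822014} = - \frac{4292213}{\left(-456\right) \left(-32\right) + 3822014} = - \frac{4292213}{14592 + 3822014} = - \frac{4292213}{3836606}$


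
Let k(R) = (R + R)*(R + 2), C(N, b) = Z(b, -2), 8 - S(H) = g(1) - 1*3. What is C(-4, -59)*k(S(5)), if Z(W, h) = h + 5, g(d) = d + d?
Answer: 594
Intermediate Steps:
g(d) = 2*d
Z(W, h) = 5 + h
S(H) = 9 (S(H) = 8 - (2*1 - 1*3) = 8 - (2 - 3) = 8 - 1*(-1) = 8 + 1 = 9)
C(N, b) = 3 (C(N, b) = 5 - 2 = 3)
k(R) = 2*R*(2 + R) (k(R) = (2*R)*(2 + R) = 2*R*(2 + R))
C(-4, -59)*k(S(5)) = 3*(2*9*(2 + 9)) = 3*(2*9*11) = 3*198 = 594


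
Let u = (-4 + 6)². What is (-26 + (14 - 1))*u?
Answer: -52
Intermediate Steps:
u = 4 (u = 2² = 4)
(-26 + (14 - 1))*u = (-26 + (14 - 1))*4 = (-26 + 13)*4 = -13*4 = -52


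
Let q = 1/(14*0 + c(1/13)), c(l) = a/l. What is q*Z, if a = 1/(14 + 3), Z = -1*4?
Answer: -68/13 ≈ -5.2308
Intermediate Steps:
Z = -4
a = 1/17 ≈ 0.058824
c(l) = 1/(17*l)
q = 17/13 (q = 1/(14*0 + 1/(17*(1/13))) = 1/(0 + 1/(17*(1/13))) = 1/(0 + (1/17)*13) = 1/(0 + 13/17) = 1/(13/17) = 17/13 ≈ 1.3077)
q*Z = (17/13)*(-4) = -68/13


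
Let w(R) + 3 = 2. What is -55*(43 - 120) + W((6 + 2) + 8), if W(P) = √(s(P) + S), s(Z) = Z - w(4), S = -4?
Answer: 4235 + √13 ≈ 4238.6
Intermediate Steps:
w(R) = -1 (w(R) = -3 + 2 = -1)
s(Z) = 1 + Z (s(Z) = Z - 1*(-1) = Z + 1 = 1 + Z)
W(P) = √(-3 + P) (W(P) = √((1 + P) - 4) = √(-3 + P))
-55*(43 - 120) + W((6 + 2) + 8) = -55*(43 - 120) + √(-3 + ((6 + 2) + 8)) = -55*(-77) + √(-3 + (8 + 8)) = 4235 + √(-3 + 16) = 4235 + √13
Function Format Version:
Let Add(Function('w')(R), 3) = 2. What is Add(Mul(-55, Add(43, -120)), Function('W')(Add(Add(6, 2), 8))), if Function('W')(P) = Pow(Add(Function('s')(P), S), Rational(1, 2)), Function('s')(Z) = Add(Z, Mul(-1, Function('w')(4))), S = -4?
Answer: Add(4235, Pow(13, Rational(1, 2))) ≈ 4238.6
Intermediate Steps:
Function('w')(R) = -1 (Function('w')(R) = Add(-3, 2) = -1)
Function('s')(Z) = Add(1, Z) (Function('s')(Z) = Add(Z, Mul(-1, -1)) = Add(Z, 1) = Add(1, Z))
Function('W')(P) = Pow(Add(-3, P), Rational(1, 2)) (Function('W')(P) = Pow(Add(Add(1, P), -4), Rational(1, 2)) = Pow(Add(-3, P), Rational(1, 2)))
Add(Mul(-55, Add(43, -120)), Function('W')(Add(Add(6, 2), 8))) = Add(Mul(-55, Add(43, -120)), Pow(Add(-3, Add(Add(6, 2), 8)), Rational(1, 2))) = Add(Mul(-55, -77), Pow(Add(-3, Add(8, 8)), Rational(1, 2))) = Add(4235, Pow(Add(-3, 16), Rational(1, 2))) = Add(4235, Pow(13, Rational(1, 2)))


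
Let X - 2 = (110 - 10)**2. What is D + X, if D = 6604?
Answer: 16606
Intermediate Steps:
X = 10002 (X = 2 + (110 - 10)**2 = 2 + 100**2 = 2 + 10000 = 10002)
D + X = 6604 + 10002 = 16606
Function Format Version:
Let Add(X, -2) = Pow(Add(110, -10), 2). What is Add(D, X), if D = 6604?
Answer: 16606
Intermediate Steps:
X = 10002 (X = Add(2, Pow(Add(110, -10), 2)) = Add(2, Pow(100, 2)) = Add(2, 10000) = 10002)
Add(D, X) = Add(6604, 10002) = 16606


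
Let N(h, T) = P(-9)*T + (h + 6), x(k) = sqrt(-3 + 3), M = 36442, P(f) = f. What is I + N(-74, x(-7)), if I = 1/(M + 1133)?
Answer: -2555099/37575 ≈ -68.000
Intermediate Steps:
x(k) = 0 (x(k) = sqrt(0) = 0)
N(h, T) = 6 + h - 9*T (N(h, T) = -9*T + (h + 6) = -9*T + (6 + h) = 6 + h - 9*T)
I = 1/37575 (I = 1/(36442 + 1133) = 1/37575 ≈ 2.6613e-5)
I + N(-74, x(-7)) = 1/37575 + (6 - 74 - 9*0) = 1/37575 + (6 - 74 + 0) = 1/37575 - 68 = -2555099/37575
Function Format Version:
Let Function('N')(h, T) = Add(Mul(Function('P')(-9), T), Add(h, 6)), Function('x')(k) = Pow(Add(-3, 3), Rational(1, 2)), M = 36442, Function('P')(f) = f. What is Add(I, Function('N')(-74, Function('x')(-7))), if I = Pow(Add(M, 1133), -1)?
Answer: Rational(-2555099, 37575) ≈ -68.000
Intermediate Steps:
Function('x')(k) = 0 (Function('x')(k) = Pow(0, Rational(1, 2)) = 0)
Function('N')(h, T) = Add(6, h, Mul(-9, T)) (Function('N')(h, T) = Add(Mul(-9, T), Add(h, 6)) = Add(Mul(-9, T), Add(6, h)) = Add(6, h, Mul(-9, T)))
I = Rational(1, 37575) (I = Pow(Add(36442, 1133), -1) = Pow(37575, -1) = Rational(1, 37575) ≈ 2.6613e-5)
Add(I, Function('N')(-74, Function('x')(-7))) = Add(Rational(1, 37575), Add(6, -74, Mul(-9, 0))) = Add(Rational(1, 37575), Add(6, -74, 0)) = Add(Rational(1, 37575), -68) = Rational(-2555099, 37575)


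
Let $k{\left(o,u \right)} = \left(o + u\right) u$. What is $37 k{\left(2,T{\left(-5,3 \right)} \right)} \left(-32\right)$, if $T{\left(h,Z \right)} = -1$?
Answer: $1184$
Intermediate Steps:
$k{\left(o,u \right)} = u \left(o + u\right)$
$37 k{\left(2,T{\left(-5,3 \right)} \right)} \left(-32\right) = 37 \left(- (2 - 1)\right) \left(-32\right) = 37 \left(\left(-1\right) 1\right) \left(-32\right) = 37 \left(-1\right) \left(-32\right) = \left(-37\right) \left(-32\right) = 1184$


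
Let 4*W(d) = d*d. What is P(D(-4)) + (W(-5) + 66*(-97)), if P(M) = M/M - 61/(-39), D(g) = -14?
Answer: -997337/156 ≈ -6393.2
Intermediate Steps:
W(d) = d²/4 (W(d) = (d*d)/4 = d²/4)
P(M) = 100/39 (P(M) = 1 - 61*(-1/39) = 1 + 61/39 = 100/39)
P(D(-4)) + (W(-5) + 66*(-97)) = 100/39 + ((¼)*(-5)² + 66*(-97)) = 100/39 + ((¼)*25 - 6402) = 100/39 + (25/4 - 6402) = 100/39 - 25583/4 = -997337/156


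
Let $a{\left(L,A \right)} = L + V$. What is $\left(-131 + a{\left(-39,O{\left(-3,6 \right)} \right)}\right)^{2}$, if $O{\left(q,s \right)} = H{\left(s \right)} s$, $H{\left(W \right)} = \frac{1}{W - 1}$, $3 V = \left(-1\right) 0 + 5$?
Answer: $\frac{255025}{9} \approx 28336.0$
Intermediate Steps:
$V = \frac{5}{3}$ ($V = \frac{\left(-1\right) 0 + 5}{3} = \frac{0 + 5}{3} = \frac{1}{3} \cdot 5 = \frac{5}{3} \approx 1.6667$)
$H{\left(W \right)} = \frac{1}{-1 + W}$
$O{\left(q,s \right)} = \frac{s}{-1 + s}$
$a{\left(L,A \right)} = \frac{5}{3} + L$ ($a{\left(L,A \right)} = L + \frac{5}{3} = \frac{5}{3} + L$)
$\left(-131 + a{\left(-39,O{\left(-3,6 \right)} \right)}\right)^{2} = \left(-131 + \left(\frac{5}{3} - 39\right)\right)^{2} = \left(-131 - \frac{112}{3}\right)^{2} = \left(- \frac{505}{3}\right)^{2} = \frac{255025}{9}$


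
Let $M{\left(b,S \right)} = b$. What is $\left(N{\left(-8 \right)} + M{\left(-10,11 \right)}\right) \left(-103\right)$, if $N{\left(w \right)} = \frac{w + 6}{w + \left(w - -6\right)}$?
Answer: $\frac{5047}{5} \approx 1009.4$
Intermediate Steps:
$N{\left(w \right)} = \frac{6 + w}{6 + 2 w}$ ($N{\left(w \right)} = \frac{6 + w}{w + \left(w + 6\right)} = \frac{6 + w}{w + \left(6 + w\right)} = \frac{6 + w}{6 + 2 w}$)
$\left(N{\left(-8 \right)} + M{\left(-10,11 \right)}\right) \left(-103\right) = \left(\frac{6 - 8}{2 \left(3 - 8\right)} - 10\right) \left(-103\right) = \left(\frac{1}{2} \frac{1}{-5} \left(-2\right) - 10\right) \left(-103\right) = \left(\frac{1}{2} \left(- \frac{1}{5}\right) \left(-2\right) - 10\right) \left(-103\right) = \left(\frac{1}{5} - 10\right) \left(-103\right) = \left(- \frac{49}{5}\right) \left(-103\right) = \frac{5047}{5}$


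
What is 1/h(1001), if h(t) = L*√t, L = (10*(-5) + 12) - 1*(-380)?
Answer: √1001/342342 ≈ 9.2418e-5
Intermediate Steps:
L = 342 (L = (-50 + 12) + 380 = -38 + 380 = 342)
h(t) = 342*√t
1/h(1001) = 1/(342*√1001) = √1001/342342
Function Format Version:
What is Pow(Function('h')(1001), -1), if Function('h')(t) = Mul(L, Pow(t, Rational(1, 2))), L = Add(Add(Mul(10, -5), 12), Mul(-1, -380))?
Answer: Mul(Rational(1, 342342), Pow(1001, Rational(1, 2))) ≈ 9.2418e-5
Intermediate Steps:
L = 342 (L = Add(Add(-50, 12), 380) = Add(-38, 380) = 342)
Function('h')(t) = Mul(342, Pow(t, Rational(1, 2)))
Pow(Function('h')(1001), -1) = Pow(Mul(342, Pow(1001, Rational(1, 2))), -1) = Mul(Rational(1, 342342), Pow(1001, Rational(1, 2)))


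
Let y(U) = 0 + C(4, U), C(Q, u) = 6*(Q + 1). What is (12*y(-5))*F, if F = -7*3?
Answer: -7560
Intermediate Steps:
C(Q, u) = 6 + 6*Q (C(Q, u) = 6*(1 + Q) = 6 + 6*Q)
y(U) = 30 (y(U) = 0 + (6 + 6*4) = 0 + (6 + 24) = 0 + 30 = 30)
F = -21
(12*y(-5))*F = (12*30)*(-21) = 360*(-21) = -7560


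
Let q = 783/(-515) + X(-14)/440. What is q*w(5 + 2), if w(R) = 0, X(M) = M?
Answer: 0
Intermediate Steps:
q = -35173/22660 (q = 783/(-515) - 14/440 = 783*(-1/515) - 14*1/440 = -783/515 - 7/220 = -35173/22660 ≈ -1.5522)
q*w(5 + 2) = -35173/22660*0 = 0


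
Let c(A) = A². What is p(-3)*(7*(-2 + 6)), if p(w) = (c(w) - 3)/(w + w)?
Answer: -28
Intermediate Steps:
p(w) = (-3 + w²)/(2*w) (p(w) = (w² - 3)/(w + w) = (-3 + w²)/((2*w)) = (-3 + w²)*(1/(2*w)) = (-3 + w²)/(2*w))
p(-3)*(7*(-2 + 6)) = ((½)*(-3 + (-3)²)/(-3))*(7*(-2 + 6)) = ((½)*(-⅓)*(-3 + 9))*(7*4) = ((½)*(-⅓)*6)*28 = -1*28 = -28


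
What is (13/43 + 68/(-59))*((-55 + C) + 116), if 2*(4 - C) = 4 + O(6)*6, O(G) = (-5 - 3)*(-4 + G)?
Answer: -239427/2537 ≈ -94.374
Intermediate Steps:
O(G) = 32 - 8*G (O(G) = -8*(-4 + G) = 32 - 8*G)
C = 50 (C = 4 - (4 + (32 - 8*6)*6)/2 = 4 - (4 + (32 - 48)*6)/2 = 4 - (4 - 16*6)/2 = 4 - (4 - 96)/2 = 4 - ½*(-92) = 4 + 46 = 50)
(13/43 + 68/(-59))*((-55 + C) + 116) = (13/43 + 68/(-59))*((-55 + 50) + 116) = (13*(1/43) + 68*(-1/59))*(-5 + 116) = (13/43 - 68/59)*111 = -2157/2537*111 = -239427/2537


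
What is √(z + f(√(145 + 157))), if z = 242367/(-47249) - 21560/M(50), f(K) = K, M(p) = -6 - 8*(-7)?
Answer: √(-24352295010355 + 55811700025*√302)/236245 ≈ 20.468*I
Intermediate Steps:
M(p) = 50 (M(p) = -6 + 56 = 50)
z = -103080679/236245 (z = 242367/(-47249) - 21560/50 = 242367*(-1/47249) - 21560*1/50 = -242367/47249 - 2156/5 = -103080679/236245 ≈ -436.33)
√(z + f(√(145 + 157))) = √(-103080679/236245 + √(145 + 157)) = √(-103080679/236245 + √302)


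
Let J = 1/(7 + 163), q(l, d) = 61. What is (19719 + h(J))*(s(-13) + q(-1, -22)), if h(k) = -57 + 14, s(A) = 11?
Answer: 1416672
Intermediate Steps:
J = 1/170 ≈ 0.0058824
h(k) = -43
(19719 + h(J))*(s(-13) + q(-1, -22)) = (19719 - 43)*(11 + 61) = 19676*72 = 1416672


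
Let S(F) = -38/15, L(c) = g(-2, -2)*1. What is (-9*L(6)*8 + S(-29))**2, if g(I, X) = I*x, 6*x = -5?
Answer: 3378244/225 ≈ 15014.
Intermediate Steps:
x = -5/6 (x = (1/6)*(-5) = -5/6 ≈ -0.83333)
g(I, X) = -5*I/6 (g(I, X) = I*(-5/6) = -5*I/6)
L(c) = 5/3 (L(c) = -5/6*(-2)*1 = (5/3)*1 = 5/3)
S(F) = -38/15 (S(F) = -38*1/15 = -38/15)
(-9*L(6)*8 + S(-29))**2 = (-9*5/3*8 - 38/15)**2 = (-15*8 - 38/15)**2 = (-120 - 38/15)**2 = (-1838/15)**2 = 3378244/225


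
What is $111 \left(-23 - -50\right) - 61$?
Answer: $2936$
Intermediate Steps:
$111 \left(-23 - -50\right) - 61 = 111 \left(-23 + 50\right) - 61 = 111 \cdot 27 - 61 = 2997 - 61 = 2936$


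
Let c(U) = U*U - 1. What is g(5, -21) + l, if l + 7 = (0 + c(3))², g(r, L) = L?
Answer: 36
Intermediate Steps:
c(U) = -1 + U² (c(U) = U² - 1 = -1 + U²)
l = 57 (l = -7 + (0 + (-1 + 3²))² = -7 + (0 + (-1 + 9))² = -7 + (0 + 8)² = -7 + 8² = -7 + 64 = 57)
g(5, -21) + l = -21 + 57 = 36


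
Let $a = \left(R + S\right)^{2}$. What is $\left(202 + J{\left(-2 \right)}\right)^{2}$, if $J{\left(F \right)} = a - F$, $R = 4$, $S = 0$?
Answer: $48400$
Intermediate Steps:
$a = 16$ ($a = \left(4 + 0\right)^{2} = 4^{2} = 16$)
$J{\left(F \right)} = 16 - F$
$\left(202 + J{\left(-2 \right)}\right)^{2} = \left(202 + \left(16 - -2\right)\right)^{2} = \left(202 + \left(16 + 2\right)\right)^{2} = \left(202 + 18\right)^{2} = 220^{2} = 48400$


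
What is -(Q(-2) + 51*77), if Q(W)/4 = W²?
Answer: -3943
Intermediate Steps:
Q(W) = 4*W²
-(Q(-2) + 51*77) = -(4*(-2)² + 51*77) = -(4*4 + 3927) = -(16 + 3927) = -1*3943 = -3943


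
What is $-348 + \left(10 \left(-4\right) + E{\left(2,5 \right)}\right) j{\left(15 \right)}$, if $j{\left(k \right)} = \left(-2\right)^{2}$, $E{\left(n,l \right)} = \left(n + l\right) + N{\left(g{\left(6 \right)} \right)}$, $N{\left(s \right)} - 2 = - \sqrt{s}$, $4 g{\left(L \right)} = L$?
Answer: $-472 - 2 \sqrt{6} \approx -476.9$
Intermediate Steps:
$g{\left(L \right)} = \frac{L}{4}$
$N{\left(s \right)} = 2 - \sqrt{s}$
$E{\left(n,l \right)} = 2 + l + n - \frac{\sqrt{6}}{2}$ ($E{\left(n,l \right)} = \left(n + l\right) + \left(2 - \sqrt{\frac{1}{4} \cdot 6}\right) = \left(l + n\right) + \left(2 - \sqrt{\frac{3}{2}}\right) = \left(l + n\right) + \left(2 - \frac{\sqrt{6}}{2}\right) = 2 + l + n - \frac{\sqrt{6}}{2}$)
$j{\left(k \right)} = 4$
$-348 + \left(10 \left(-4\right) + E{\left(2,5 \right)}\right) j{\left(15 \right)} = -348 + \left(10 \left(-4\right) + \left(2 + 5 + 2 - \frac{\sqrt{6}}{2}\right)\right) 4 = -348 + \left(-40 + \left(9 - \frac{\sqrt{6}}{2}\right)\right) 4 = -348 + \left(-31 - \frac{\sqrt{6}}{2}\right) 4 = -348 - \left(124 + 2 \sqrt{6}\right) = -472 - 2 \sqrt{6}$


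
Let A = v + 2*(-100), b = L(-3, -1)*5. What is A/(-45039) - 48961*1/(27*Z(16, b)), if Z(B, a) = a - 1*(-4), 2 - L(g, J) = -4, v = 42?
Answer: -735003145/13781934 ≈ -53.331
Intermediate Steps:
L(g, J) = 6 (L(g, J) = 2 - 1*(-4) = 2 + 4 = 6)
b = 30 (b = 6*5 = 30)
A = -158 (A = 42 + 2*(-100) = 42 - 200 = -158)
Z(B, a) = 4 + a (Z(B, a) = a + 4 = 4 + a)
A/(-45039) - 48961*1/(27*Z(16, b)) = -158/(-45039) - 48961*1/(27*(4 + 30)) = -158*(-1/45039) - 48961/(34*27) = 158/45039 - 48961/918 = -735003145/13781934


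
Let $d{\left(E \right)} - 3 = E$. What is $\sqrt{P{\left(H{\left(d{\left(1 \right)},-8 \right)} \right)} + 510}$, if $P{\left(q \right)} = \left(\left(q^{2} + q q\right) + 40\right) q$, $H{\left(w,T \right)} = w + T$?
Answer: $\sqrt{222} \approx 14.9$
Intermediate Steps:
$d{\left(E \right)} = 3 + E$
$H{\left(w,T \right)} = T + w$
$P{\left(q \right)} = q \left(40 + 2 q^{2}\right)$ ($P{\left(q \right)} = \left(\left(q^{2} + q^{2}\right) + 40\right) q = \left(2 q^{2} + 40\right) q = \left(40 + 2 q^{2}\right) q = q \left(40 + 2 q^{2}\right)$)
$\sqrt{P{\left(H{\left(d{\left(1 \right)},-8 \right)} \right)} + 510} = \sqrt{2 \left(-8 + \left(3 + 1\right)\right) \left(20 + \left(-8 + \left(3 + 1\right)\right)^{2}\right) + 510} = \sqrt{2 \left(-8 + 4\right) \left(20 + \left(-8 + 4\right)^{2}\right) + 510} = \sqrt{2 \left(-4\right) \left(20 + \left(-4\right)^{2}\right) + 510} = \sqrt{2 \left(-4\right) \left(20 + 16\right) + 510} = \sqrt{2 \left(-4\right) 36 + 510} = \sqrt{-288 + 510} = \sqrt{222}$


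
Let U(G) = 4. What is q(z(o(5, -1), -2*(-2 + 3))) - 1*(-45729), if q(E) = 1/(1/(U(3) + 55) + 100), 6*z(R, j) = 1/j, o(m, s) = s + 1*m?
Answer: 269846888/5901 ≈ 45729.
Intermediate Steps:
o(m, s) = m + s (o(m, s) = s + m = m + s)
z(R, j) = 1/(6*j) (z(R, j) = (1/j)/6 = 1/(6*j))
q(E) = 59/5901 (q(E) = 1/(1/(4 + 55) + 100) = 1/(1/59 + 100) = 1/(5901/59) = 59/5901)
q(z(o(5, -1), -2*(-2 + 3))) - 1*(-45729) = 59/5901 - 1*(-45729) = 59/5901 + 45729 = 269846888/5901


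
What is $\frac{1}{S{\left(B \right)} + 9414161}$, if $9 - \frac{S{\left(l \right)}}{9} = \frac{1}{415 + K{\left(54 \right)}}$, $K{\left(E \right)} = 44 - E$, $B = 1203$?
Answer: $\frac{45}{423640889} \approx 1.0622 \cdot 10^{-7}$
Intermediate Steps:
$S{\left(l \right)} = \frac{3644}{45}$ ($S{\left(l \right)} = 81 - \frac{9}{415 + \left(44 - 54\right)} = 81 - \frac{9}{415 - 10} = 81 - \frac{9}{405} = 81 - \frac{1}{45} = \frac{3644}{45}$)
$\frac{1}{S{\left(B \right)} + 9414161} = \frac{1}{\frac{3644}{45} + 9414161} = \frac{1}{\frac{423640889}{45}} = \frac{45}{423640889}$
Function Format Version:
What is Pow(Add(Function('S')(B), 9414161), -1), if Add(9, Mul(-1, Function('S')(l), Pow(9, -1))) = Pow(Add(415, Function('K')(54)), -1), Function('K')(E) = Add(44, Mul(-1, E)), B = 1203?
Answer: Rational(45, 423640889) ≈ 1.0622e-7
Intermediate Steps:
Function('S')(l) = Rational(3644, 45) (Function('S')(l) = Add(81, Mul(-9, Pow(Add(415, Add(44, Mul(-1, 54))), -1))) = Add(81, Mul(-9, Pow(Add(415, Add(44, -54)), -1))) = Add(81, Mul(-9, Pow(Add(415, -10), -1))) = Add(81, Mul(-9, Pow(405, -1))) = Add(81, Mul(-9, Rational(1, 405))) = Add(81, Rational(-1, 45)) = Rational(3644, 45))
Pow(Add(Function('S')(B), 9414161), -1) = Pow(Add(Rational(3644, 45), 9414161), -1) = Pow(Rational(423640889, 45), -1) = Rational(45, 423640889)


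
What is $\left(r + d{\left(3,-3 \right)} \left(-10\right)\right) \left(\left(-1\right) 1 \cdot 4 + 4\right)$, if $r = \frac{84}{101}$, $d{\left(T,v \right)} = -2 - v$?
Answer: $0$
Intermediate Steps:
$r = \frac{84}{101}$ ($r = 84 \cdot \frac{1}{101} = \frac{84}{101} \approx 0.83168$)
$\left(r + d{\left(3,-3 \right)} \left(-10\right)\right) \left(\left(-1\right) 1 \cdot 4 + 4\right) = \left(\frac{84}{101} + \left(-2 - -3\right) \left(-10\right)\right) \left(\left(-1\right) 1 \cdot 4 + 4\right) = \left(\frac{84}{101} + \left(-2 + 3\right) \left(-10\right)\right) \left(\left(-1\right) 4 + 4\right) = \left(\frac{84}{101} + 1 \left(-10\right)\right) \left(-4 + 4\right) = \left(\frac{84}{101} - 10\right) 0 = \left(- \frac{926}{101}\right) 0 = 0$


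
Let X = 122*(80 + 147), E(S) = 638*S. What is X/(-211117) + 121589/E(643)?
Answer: 14308484517/86607371378 ≈ 0.16521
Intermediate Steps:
X = 27694 (X = 122*227 = 27694)
X/(-211117) + 121589/E(643) = 27694/(-211117) + 121589/((638*643)) = 27694*(-1/211117) + 121589/410234 = -27694/211117 + 121589*(1/410234) = -27694/211117 + 121589/410234 = 14308484517/86607371378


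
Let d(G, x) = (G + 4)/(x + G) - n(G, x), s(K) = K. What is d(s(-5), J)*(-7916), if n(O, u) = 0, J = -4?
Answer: -7916/9 ≈ -879.56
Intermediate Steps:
d(G, x) = (4 + G)/(G + x) (d(G, x) = (G + 4)/(x + G) - 1*0 = (4 + G)/(G + x) + 0 = (4 + G)/(G + x))
d(s(-5), J)*(-7916) = ((4 - 5)/(-5 - 4))*(-7916) = (-1/(-9))*(-7916) = -⅑*(-1)*(-7916) = (⅑)*(-7916) = -7916/9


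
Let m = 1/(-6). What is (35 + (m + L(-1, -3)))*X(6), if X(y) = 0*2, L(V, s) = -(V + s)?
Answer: 0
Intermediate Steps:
L(V, s) = -V - s
X(y) = 0
m = -⅙ ≈ -0.16667
(35 + (m + L(-1, -3)))*X(6) = (35 + (-⅙ + (-1*(-1) - 1*(-3))))*0 = (35 + (-⅙ + (1 + 3)))*0 = (35 + (-⅙ + 4))*0 = (35 + 23/6)*0 = (233/6)*0 = 0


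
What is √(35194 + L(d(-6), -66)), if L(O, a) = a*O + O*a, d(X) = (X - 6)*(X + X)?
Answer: √16186 ≈ 127.22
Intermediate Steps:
d(X) = 2*X*(-6 + X) (d(X) = (-6 + X)*(2*X) = 2*X*(-6 + X))
L(O, a) = 2*O*a (L(O, a) = O*a + O*a = 2*O*a)
√(35194 + L(d(-6), -66)) = √(35194 + 2*(2*(-6)*(-6 - 6))*(-66)) = √(35194 + 2*(2*(-6)*(-12))*(-66)) = √(35194 + 2*144*(-66)) = √(35194 - 19008) = √16186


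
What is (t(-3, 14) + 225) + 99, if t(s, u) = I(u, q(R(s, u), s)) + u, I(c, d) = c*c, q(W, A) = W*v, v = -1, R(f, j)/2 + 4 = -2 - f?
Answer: 534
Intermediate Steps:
R(f, j) = -12 - 2*f (R(f, j) = -8 + 2*(-2 - f) = -8 + (-4 - 2*f) = -12 - 2*f)
q(W, A) = -W (q(W, A) = W*(-1) = -W)
I(c, d) = c²
t(s, u) = u + u² (t(s, u) = u² + u = u + u²)
(t(-3, 14) + 225) + 99 = (14*(1 + 14) + 225) + 99 = (14*15 + 225) + 99 = (210 + 225) + 99 = 435 + 99 = 534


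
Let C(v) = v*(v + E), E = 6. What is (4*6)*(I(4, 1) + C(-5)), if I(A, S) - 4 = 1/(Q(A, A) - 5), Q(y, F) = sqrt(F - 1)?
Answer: -324/11 - 12*sqrt(3)/11 ≈ -31.344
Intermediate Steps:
Q(y, F) = sqrt(-1 + F)
C(v) = v*(6 + v) (C(v) = v*(v + 6) = v*(6 + v))
I(A, S) = 4 + 1/(-5 + sqrt(-1 + A)) (I(A, S) = 4 + 1/(sqrt(-1 + A) - 5) = 4 + 1/(-5 + sqrt(-1 + A)))
(4*6)*(I(4, 1) + C(-5)) = (4*6)*((-19 + 4*sqrt(-1 + 4))/(-5 + sqrt(-1 + 4)) - 5*(6 - 5)) = 24*((-19 + 4*sqrt(3))/(-5 + sqrt(3)) - 5*1) = 24*((-19 + 4*sqrt(3))/(-5 + sqrt(3)) - 5) = 24*(-5 + (-19 + 4*sqrt(3))/(-5 + sqrt(3))) = -120 + 24*(-19 + 4*sqrt(3))/(-5 + sqrt(3))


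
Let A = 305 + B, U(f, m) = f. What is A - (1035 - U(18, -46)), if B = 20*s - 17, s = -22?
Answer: -1169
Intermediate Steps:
B = -457 (B = 20*(-22) - 17 = -440 - 17 = -457)
A = -152 (A = 305 - 457 = -152)
A - (1035 - U(18, -46)) = -152 - (1035 - 1*18) = -152 - (1035 - 18) = -152 - 1*1017 = -152 - 1017 = -1169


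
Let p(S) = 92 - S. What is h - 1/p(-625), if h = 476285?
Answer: 341496344/717 ≈ 4.7629e+5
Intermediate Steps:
h - 1/p(-625) = 476285 - 1/(92 - 1*(-625)) = 476285 - 1/(92 + 625) = 476285 - 1/717 = 341496344/717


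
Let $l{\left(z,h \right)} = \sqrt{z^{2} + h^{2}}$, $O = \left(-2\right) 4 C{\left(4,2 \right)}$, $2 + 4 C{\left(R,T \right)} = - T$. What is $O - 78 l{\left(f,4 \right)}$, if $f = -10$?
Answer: $8 - 156 \sqrt{29} \approx -832.09$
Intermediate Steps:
$C{\left(R,T \right)} = - \frac{1}{2} - \frac{T}{4}$ ($C{\left(R,T \right)} = - \frac{1}{2} + \frac{\left(-1\right) T}{4} = - \frac{1}{2} - \frac{T}{4}$)
$O = 8$ ($O = \left(-2\right) 4 \left(- \frac{1}{2} - \frac{1}{2}\right) = - 8 \left(- \frac{1}{2} - \frac{1}{2}\right) = \left(-8\right) \left(-1\right) = 8$)
$l{\left(z,h \right)} = \sqrt{h^{2} + z^{2}}$
$O - 78 l{\left(f,4 \right)} = 8 - 78 \sqrt{4^{2} + \left(-10\right)^{2}} = 8 - 78 \sqrt{16 + 100} = 8 - 78 \sqrt{116} = 8 - 78 \cdot 2 \sqrt{29} = 8 - 156 \sqrt{29}$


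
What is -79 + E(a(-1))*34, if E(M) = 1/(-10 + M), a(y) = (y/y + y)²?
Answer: -412/5 ≈ -82.400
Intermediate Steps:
a(y) = (1 + y)²
-79 + E(a(-1))*34 = -79 + 34/(-10 + (1 - 1)²) = -79 + 34/(-10 + 0²) = -79 + 34/(-10 + 0) = -79 + 34/(-10) = -79 - ⅒*34 = -79 - 17/5 = -412/5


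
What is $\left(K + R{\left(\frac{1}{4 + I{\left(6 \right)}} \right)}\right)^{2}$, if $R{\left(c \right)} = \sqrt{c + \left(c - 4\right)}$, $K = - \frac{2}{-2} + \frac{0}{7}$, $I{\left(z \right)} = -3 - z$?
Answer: $\frac{\left(5 + i \sqrt{110}\right)^{2}}{25} \approx -3.4 + 4.1952 i$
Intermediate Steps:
$K = 1$ ($K = \left(-2\right) \left(- \frac{1}{2}\right) + 0 \cdot \frac{1}{7} = 1 + 0 = 1$)
$R{\left(c \right)} = \sqrt{-4 + 2 c}$ ($R{\left(c \right)} = \sqrt{c + \left(-4 + c\right)} = \sqrt{-4 + 2 c}$)
$\left(K + R{\left(\frac{1}{4 + I{\left(6 \right)}} \right)}\right)^{2} = \left(1 + \sqrt{-4 + \frac{2}{4 - 9}}\right)^{2} = \left(1 + \sqrt{-4 + \frac{2}{-5}}\right)^{2} = \left(1 + \sqrt{-4 + 2 \left(- \frac{1}{5}\right)}\right)^{2} = \left(1 + \sqrt{-4 - \frac{2}{5}}\right)^{2} = \left(1 + \sqrt{- \frac{22}{5}}\right)^{2} = \left(1 + \frac{i \sqrt{110}}{5}\right)^{2}$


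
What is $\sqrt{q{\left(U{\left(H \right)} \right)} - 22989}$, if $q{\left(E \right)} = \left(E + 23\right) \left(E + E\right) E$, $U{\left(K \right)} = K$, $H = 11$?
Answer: $i \sqrt{14761} \approx 121.49 i$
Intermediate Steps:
$q{\left(E \right)} = 2 E^{2} \left(23 + E\right)$ ($q{\left(E \right)} = \left(23 + E\right) 2 E E = 2 E \left(23 + E\right) E = 2 E^{2} \left(23 + E\right)$)
$\sqrt{q{\left(U{\left(H \right)} \right)} - 22989} = \sqrt{2 \cdot 11^{2} \left(23 + 11\right) - 22989} = \sqrt{2 \cdot 121 \cdot 34 - 22989} = \sqrt{8228 - 22989} = \sqrt{-14761} = i \sqrt{14761}$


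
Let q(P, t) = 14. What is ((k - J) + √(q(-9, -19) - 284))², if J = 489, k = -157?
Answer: 417046 - 3876*I*√30 ≈ 4.1705e+5 - 21230.0*I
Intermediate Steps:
((k - J) + √(q(-9, -19) - 284))² = ((-157 - 1*489) + √(14 - 284))² = ((-157 - 489) + √(-270))² = (-646 + 3*I*√30)²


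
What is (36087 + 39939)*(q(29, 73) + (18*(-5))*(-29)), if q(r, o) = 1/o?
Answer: 14485309806/73 ≈ 1.9843e+8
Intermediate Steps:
(36087 + 39939)*(q(29, 73) + (18*(-5))*(-29)) = (36087 + 39939)*(1/73 + (18*(-5))*(-29)) = 76026*(1/73 - 90*(-29)) = 76026*(1/73 + 2610) = 76026*(190531/73) = 14485309806/73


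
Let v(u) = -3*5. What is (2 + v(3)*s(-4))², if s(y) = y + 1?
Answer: 2209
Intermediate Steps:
v(u) = -15
s(y) = 1 + y
(2 + v(3)*s(-4))² = (2 - 15*(1 - 4))² = (2 - 15*(-3))² = (2 + 45)² = 47² = 2209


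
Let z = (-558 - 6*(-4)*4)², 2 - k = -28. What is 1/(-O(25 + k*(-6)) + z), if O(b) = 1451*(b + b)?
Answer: 1/663254 ≈ 1.5077e-6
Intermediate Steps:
k = 30 (k = 2 - 1*(-28) = 2 + 28 = 30)
O(b) = 2902*b (O(b) = 1451*(2*b) = 2902*b)
z = 213444 (z = (-558 + 24*4)² = (-558 + 96)² = (-462)² = 213444)
1/(-O(25 + k*(-6)) + z) = 1/(-2902*(25 + 30*(-6)) + 213444) = 1/(-2902*(25 - 180) + 213444) = 1/(-2902*(-155) + 213444) = 1/(-1*(-449810) + 213444) = 1/(449810 + 213444) = 1/663254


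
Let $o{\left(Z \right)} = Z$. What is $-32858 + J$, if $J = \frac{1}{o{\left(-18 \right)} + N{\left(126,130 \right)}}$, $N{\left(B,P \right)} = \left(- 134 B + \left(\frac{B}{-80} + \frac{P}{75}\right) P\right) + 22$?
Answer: $- \frac{6647600566}{202313} \approx -32858.0$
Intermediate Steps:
$N{\left(B,P \right)} = 22 - 134 B + P \left(- \frac{B}{80} + \frac{P}{75}\right)$ ($N{\left(B,P \right)} = \left(- 134 B + \left(B \left(- \frac{1}{80}\right) + P \frac{1}{75}\right) P\right) + 22 = \left(- 134 B + \left(- \frac{B}{80} + \frac{P}{75}\right) P\right) + 22 = \left(- 134 B + P \left(- \frac{B}{80} + \frac{P}{75}\right)\right) + 22 = 22 - 134 B + P \left(- \frac{B}{80} + \frac{P}{75}\right)$)
$J = - \frac{12}{202313}$ ($J = \frac{1}{-18 + \left(22 - 16884 + \frac{130^{2}}{75} - \frac{63}{40} \cdot 130\right)} = \frac{1}{-18 + \left(22 - 16884 + \frac{1}{75} \cdot 16900 - \frac{819}{4}\right)} = \frac{1}{-18 + \left(22 - 16884 + \frac{676}{3} - \frac{819}{4}\right)} = \frac{1}{-18 - \frac{202097}{12}} = \frac{1}{- \frac{202313}{12}} = - \frac{12}{202313} \approx -5.9314 \cdot 10^{-5}$)
$-32858 + J = -32858 - \frac{12}{202313} = - \frac{6647600566}{202313}$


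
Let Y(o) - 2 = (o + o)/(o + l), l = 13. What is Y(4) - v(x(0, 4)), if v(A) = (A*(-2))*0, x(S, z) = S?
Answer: 42/17 ≈ 2.4706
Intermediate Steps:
v(A) = 0 (v(A) = -2*A*0 = 0)
Y(o) = 2 + 2*o/(13 + o) (Y(o) = 2 + (o + o)/(o + 13) = 2 + (2*o)/(13 + o) = 2 + 2*o/(13 + o))
Y(4) - v(x(0, 4)) = 2*(13 + 2*4)/(13 + 4) - 1*0 = 2*(13 + 8)/17 + 0 = 2*(1/17)*21 + 0 = 42/17 + 0 = 42/17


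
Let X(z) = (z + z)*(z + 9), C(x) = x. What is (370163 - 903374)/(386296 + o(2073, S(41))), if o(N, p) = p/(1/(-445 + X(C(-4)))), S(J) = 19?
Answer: -533211/377081 ≈ -1.4140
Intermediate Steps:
X(z) = 2*z*(9 + z) (X(z) = (2*z)*(9 + z) = 2*z*(9 + z))
o(N, p) = -485*p (o(N, p) = p/(1/(-445 + 2*(-4)*(9 - 4))) = p/(1/(-445 + 2*(-4)*5)) = p/(1/(-445 - 40)) = p/(1/(-485)) = p/(-1/485) = p*(-485) = -485*p)
(370163 - 903374)/(386296 + o(2073, S(41))) = (370163 - 903374)/(386296 - 485*19) = -533211/(386296 - 9215) = -533211/377081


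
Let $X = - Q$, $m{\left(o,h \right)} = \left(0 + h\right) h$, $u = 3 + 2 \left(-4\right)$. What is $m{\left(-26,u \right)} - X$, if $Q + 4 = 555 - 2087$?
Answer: $-1511$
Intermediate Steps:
$Q = -1536$ ($Q = -4 + \left(555 - 2087\right) = -4 - 1532 = -1536$)
$u = -5$ ($u = 3 - 8 = -5$)
$m{\left(o,h \right)} = h^{2}$ ($m{\left(o,h \right)} = h h = h^{2}$)
$X = 1536$ ($X = \left(-1\right) \left(-1536\right) = 1536$)
$m{\left(-26,u \right)} - X = \left(-5\right)^{2} - 1536 = 25 - 1536 = -1511$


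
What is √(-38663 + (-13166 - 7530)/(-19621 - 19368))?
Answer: I*√58772447907879/38989 ≈ 196.63*I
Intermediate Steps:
√(-38663 + (-13166 - 7530)/(-19621 - 19368)) = √(-38663 - 20696/(-38989)) = √(-38663 - 20696*(-1/38989)) = √(-38663 + 20696/38989) = √(-1507411011/38989) = I*√58772447907879/38989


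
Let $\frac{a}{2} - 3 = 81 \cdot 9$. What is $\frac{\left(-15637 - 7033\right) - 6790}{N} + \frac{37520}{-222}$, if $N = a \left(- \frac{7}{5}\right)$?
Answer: $- \frac{14658515}{94794} \approx -154.64$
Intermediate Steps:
$a = 1464$ ($a = 6 + 2 \cdot 81 \cdot 9 = 6 + 2 \cdot 729 = 6 + 1458 = 1464$)
$N = - \frac{10248}{5}$ ($N = 1464 \left(- \frac{7}{5}\right) = - \frac{10248}{5} \approx -2049.6$)
$\frac{\left(-15637 - 7033\right) - 6790}{N} + \frac{37520}{-222} = \frac{\left(-15637 - 7033\right) - 6790}{- \frac{10248}{5}} + \frac{37520}{-222} = \left(-22670 - 6790\right) \left(- \frac{5}{10248}\right) + 37520 \left(- \frac{1}{222}\right) = \left(-29460\right) \left(- \frac{5}{10248}\right) - \frac{18760}{111} = \frac{12275}{854} - \frac{18760}{111} = - \frac{14658515}{94794}$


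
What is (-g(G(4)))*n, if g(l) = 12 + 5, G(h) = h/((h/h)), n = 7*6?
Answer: -714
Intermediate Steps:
n = 42
G(h) = h (G(h) = h/1 = h*1 = h)
g(l) = 17
(-g(G(4)))*n = -1*17*42 = -17*42 = -714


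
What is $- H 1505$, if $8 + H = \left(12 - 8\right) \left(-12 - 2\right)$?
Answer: $96320$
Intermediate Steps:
$H = -64$ ($H = -8 + \left(12 - 8\right) \left(-12 - 2\right) = -8 + 4 \left(-14\right) = -8 - 56 = -64$)
$- H 1505 = - \left(-64\right) 1505 = \left(-1\right) \left(-96320\right) = 96320$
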